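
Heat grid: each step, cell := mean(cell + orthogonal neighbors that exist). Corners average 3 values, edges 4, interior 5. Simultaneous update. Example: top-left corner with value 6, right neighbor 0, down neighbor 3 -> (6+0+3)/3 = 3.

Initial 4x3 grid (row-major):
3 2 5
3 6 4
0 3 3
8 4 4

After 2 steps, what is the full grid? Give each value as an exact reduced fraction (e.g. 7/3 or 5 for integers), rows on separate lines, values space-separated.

After step 1:
  8/3 4 11/3
  3 18/5 9/2
  7/2 16/5 7/2
  4 19/4 11/3
After step 2:
  29/9 209/60 73/18
  383/120 183/50 229/60
  137/40 371/100 223/60
  49/12 937/240 143/36

Answer: 29/9 209/60 73/18
383/120 183/50 229/60
137/40 371/100 223/60
49/12 937/240 143/36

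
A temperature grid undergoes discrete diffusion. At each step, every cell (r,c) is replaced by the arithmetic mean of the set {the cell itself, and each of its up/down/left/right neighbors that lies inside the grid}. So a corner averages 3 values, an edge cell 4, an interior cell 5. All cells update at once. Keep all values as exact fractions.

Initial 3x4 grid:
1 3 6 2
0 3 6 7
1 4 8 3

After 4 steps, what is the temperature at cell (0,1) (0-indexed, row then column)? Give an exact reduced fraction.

Step 1: cell (0,1) = 13/4
Step 2: cell (0,1) = 361/120
Step 3: cell (0,1) = 5903/1800
Step 4: cell (0,1) = 353197/108000
Full grid after step 4:
  344059/129600 353197/108000 153479/36000 101069/21600
  84533/32000 139031/40000 65621/15000 714031/144000
  373709/129600 768769/216000 330583/72000 5983/1200

Answer: 353197/108000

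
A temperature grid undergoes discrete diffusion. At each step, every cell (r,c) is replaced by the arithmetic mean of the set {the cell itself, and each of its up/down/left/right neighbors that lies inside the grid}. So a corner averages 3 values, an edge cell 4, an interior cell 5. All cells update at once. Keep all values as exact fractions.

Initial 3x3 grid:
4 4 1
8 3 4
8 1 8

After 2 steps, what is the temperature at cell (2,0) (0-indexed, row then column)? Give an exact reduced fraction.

Answer: 197/36

Derivation:
Step 1: cell (2,0) = 17/3
Step 2: cell (2,0) = 197/36
Full grid after step 2:
  169/36 23/6 10/3
  83/16 87/20 23/6
  197/36 19/4 40/9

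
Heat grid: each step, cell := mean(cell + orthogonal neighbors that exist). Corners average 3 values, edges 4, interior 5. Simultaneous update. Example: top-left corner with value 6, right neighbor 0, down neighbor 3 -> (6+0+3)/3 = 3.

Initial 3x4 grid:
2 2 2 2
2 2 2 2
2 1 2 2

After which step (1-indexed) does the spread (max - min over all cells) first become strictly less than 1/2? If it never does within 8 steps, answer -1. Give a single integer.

Step 1: max=2, min=5/3, spread=1/3
  -> spread < 1/2 first at step 1
Step 2: max=2, min=209/120, spread=31/120
Step 3: max=2, min=1949/1080, spread=211/1080
Step 4: max=3553/1800, min=199103/108000, spread=14077/108000
Step 5: max=212317/108000, min=1803593/972000, spread=5363/48600
Step 6: max=117131/60000, min=54579191/29160000, spread=93859/1166400
Step 7: max=189063533/97200000, min=3288925519/1749600000, spread=4568723/69984000
Step 8: max=5650381111/2916000000, min=198171564371/104976000000, spread=8387449/167961600

Answer: 1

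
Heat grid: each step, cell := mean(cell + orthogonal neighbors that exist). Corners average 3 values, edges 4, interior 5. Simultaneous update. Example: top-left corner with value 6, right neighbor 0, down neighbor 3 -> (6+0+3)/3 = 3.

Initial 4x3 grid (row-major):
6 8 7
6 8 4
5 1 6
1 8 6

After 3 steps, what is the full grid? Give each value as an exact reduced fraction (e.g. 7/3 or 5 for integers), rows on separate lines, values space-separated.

Answer: 13339/2160 1243/192 13379/2160
4177/720 2241/400 2161/360
677/144 1591/300 373/72
5093/1080 1681/360 5723/1080

Derivation:
After step 1:
  20/3 29/4 19/3
  25/4 27/5 25/4
  13/4 28/5 17/4
  14/3 4 20/3
After step 2:
  121/18 513/80 119/18
  647/120 123/20 667/120
  593/120 9/2 683/120
  143/36 157/30 179/36
After step 3:
  13339/2160 1243/192 13379/2160
  4177/720 2241/400 2161/360
  677/144 1591/300 373/72
  5093/1080 1681/360 5723/1080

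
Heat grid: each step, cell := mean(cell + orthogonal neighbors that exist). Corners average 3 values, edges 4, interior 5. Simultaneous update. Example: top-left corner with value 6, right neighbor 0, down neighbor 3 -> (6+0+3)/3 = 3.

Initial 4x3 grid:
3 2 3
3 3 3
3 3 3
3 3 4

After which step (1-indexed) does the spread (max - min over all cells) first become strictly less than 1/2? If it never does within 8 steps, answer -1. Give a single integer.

Step 1: max=10/3, min=8/3, spread=2/3
Step 2: max=59/18, min=653/240, spread=401/720
Step 3: max=689/216, min=6043/2160, spread=847/2160
  -> spread < 1/2 first at step 3
Step 4: max=407581/129600, min=2445989/864000, spread=813653/2592000
Step 5: max=24191729/7776000, min=22197499/7776000, spread=199423/777600
Step 6: max=1439201551/466560000, min=1342285601/466560000, spread=1938319/9331200
Step 7: max=85799899109/27993600000, min=81012509659/27993600000, spread=95747789/559872000
Step 8: max=5120899785631/1679616000000, min=4885894002881/1679616000000, spread=940023131/6718464000

Answer: 3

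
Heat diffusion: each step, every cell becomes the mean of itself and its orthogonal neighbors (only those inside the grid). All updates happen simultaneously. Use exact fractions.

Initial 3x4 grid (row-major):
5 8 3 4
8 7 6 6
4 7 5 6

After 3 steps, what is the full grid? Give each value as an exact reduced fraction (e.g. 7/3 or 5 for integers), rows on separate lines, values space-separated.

After step 1:
  7 23/4 21/4 13/3
  6 36/5 27/5 11/2
  19/3 23/4 6 17/3
After step 2:
  25/4 63/10 311/60 181/36
  199/30 301/50 587/100 209/40
  217/36 1517/240 1369/240 103/18
After step 3:
  1151/180 3563/600 20143/3600 5557/1080
  11219/1800 37373/6000 11201/2000 4369/800
  13667/2160 43331/7200 42511/7200 11989/2160

Answer: 1151/180 3563/600 20143/3600 5557/1080
11219/1800 37373/6000 11201/2000 4369/800
13667/2160 43331/7200 42511/7200 11989/2160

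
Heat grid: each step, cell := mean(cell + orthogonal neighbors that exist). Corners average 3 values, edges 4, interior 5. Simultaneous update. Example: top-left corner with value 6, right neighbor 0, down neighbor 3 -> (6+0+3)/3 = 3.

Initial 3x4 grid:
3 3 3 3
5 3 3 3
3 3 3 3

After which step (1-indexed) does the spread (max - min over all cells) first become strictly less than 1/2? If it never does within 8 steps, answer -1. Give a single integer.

Answer: 3

Derivation:
Step 1: max=11/3, min=3, spread=2/3
Step 2: max=427/120, min=3, spread=67/120
Step 3: max=3677/1080, min=3, spread=437/1080
  -> spread < 1/2 first at step 3
Step 4: max=1453531/432000, min=1509/500, spread=29951/86400
Step 5: max=12879821/3888000, min=10283/3375, spread=206761/777600
Step 6: max=5121795571/1555200000, min=8265671/2700000, spread=14430763/62208000
Step 7: max=305043741689/93312000000, min=665652727/216000000, spread=139854109/746496000
Step 8: max=18218631890251/5598720000000, min=60171228977/19440000000, spread=7114543559/44789760000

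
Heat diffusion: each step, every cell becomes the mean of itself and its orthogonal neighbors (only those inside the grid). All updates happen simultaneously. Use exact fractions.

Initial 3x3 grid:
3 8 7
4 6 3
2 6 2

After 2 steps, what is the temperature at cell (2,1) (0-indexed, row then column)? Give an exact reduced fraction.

Answer: 64/15

Derivation:
Step 1: cell (2,1) = 4
Step 2: cell (2,1) = 64/15
Full grid after step 2:
  59/12 28/5 11/2
  363/80 473/100 587/120
  47/12 64/15 73/18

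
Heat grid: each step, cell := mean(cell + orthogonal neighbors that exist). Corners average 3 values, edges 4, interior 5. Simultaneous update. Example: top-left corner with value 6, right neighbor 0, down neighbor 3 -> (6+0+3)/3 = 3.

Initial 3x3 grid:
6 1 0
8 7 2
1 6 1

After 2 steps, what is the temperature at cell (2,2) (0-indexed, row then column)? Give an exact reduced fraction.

Step 1: cell (2,2) = 3
Step 2: cell (2,2) = 37/12
Full grid after step 2:
  14/3 143/40 7/3
  203/40 401/100 113/40
  19/4 331/80 37/12

Answer: 37/12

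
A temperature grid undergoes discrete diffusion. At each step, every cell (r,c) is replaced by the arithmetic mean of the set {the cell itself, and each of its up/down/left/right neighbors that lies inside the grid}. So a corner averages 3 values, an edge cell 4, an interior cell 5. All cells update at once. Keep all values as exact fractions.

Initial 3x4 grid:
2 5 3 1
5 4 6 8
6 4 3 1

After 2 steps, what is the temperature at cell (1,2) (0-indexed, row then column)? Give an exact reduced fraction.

Answer: 417/100

Derivation:
Step 1: cell (1,2) = 24/5
Step 2: cell (1,2) = 417/100
Full grid after step 2:
  47/12 321/80 321/80 47/12
  361/80 108/25 417/100 21/5
  9/2 351/80 331/80 23/6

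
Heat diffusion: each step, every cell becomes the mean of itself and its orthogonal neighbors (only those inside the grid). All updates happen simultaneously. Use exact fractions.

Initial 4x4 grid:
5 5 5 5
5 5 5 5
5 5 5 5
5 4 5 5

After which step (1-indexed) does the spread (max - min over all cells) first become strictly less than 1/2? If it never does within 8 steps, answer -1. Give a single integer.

Answer: 1

Derivation:
Step 1: max=5, min=14/3, spread=1/3
  -> spread < 1/2 first at step 1
Step 2: max=5, min=569/120, spread=31/120
Step 3: max=5, min=5189/1080, spread=211/1080
Step 4: max=5, min=523157/108000, spread=16843/108000
Step 5: max=44921/9000, min=4721357/972000, spread=130111/972000
Step 6: max=2692841/540000, min=142157633/29160000, spread=3255781/29160000
Step 7: max=2688893/540000, min=4273646309/874800000, spread=82360351/874800000
Step 8: max=483493559/97200000, min=128468683109/26244000000, spread=2074577821/26244000000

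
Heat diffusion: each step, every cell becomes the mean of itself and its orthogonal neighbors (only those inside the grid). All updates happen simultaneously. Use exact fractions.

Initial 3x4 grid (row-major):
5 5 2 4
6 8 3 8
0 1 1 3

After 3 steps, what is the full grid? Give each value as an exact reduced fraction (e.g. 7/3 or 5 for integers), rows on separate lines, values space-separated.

After step 1:
  16/3 5 7/2 14/3
  19/4 23/5 22/5 9/2
  7/3 5/2 2 4
After step 2:
  181/36 553/120 527/120 38/9
  1021/240 17/4 19/5 527/120
  115/36 343/120 129/40 7/2
After step 3:
  10001/2160 329/72 383/90 2341/540
  12043/2880 949/240 2407/600 5729/1440
  7421/2160 487/144 803/240 667/180

Answer: 10001/2160 329/72 383/90 2341/540
12043/2880 949/240 2407/600 5729/1440
7421/2160 487/144 803/240 667/180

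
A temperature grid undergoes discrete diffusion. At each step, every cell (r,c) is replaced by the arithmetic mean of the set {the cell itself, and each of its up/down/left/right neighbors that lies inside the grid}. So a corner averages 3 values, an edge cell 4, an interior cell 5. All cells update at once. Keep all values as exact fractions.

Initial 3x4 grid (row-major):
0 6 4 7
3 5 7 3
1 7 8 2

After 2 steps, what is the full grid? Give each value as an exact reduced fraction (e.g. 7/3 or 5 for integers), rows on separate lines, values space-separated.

After step 1:
  3 15/4 6 14/3
  9/4 28/5 27/5 19/4
  11/3 21/4 6 13/3
After step 2:
  3 367/80 1189/240 185/36
  871/240 89/20 111/20 383/80
  67/18 1231/240 1259/240 181/36

Answer: 3 367/80 1189/240 185/36
871/240 89/20 111/20 383/80
67/18 1231/240 1259/240 181/36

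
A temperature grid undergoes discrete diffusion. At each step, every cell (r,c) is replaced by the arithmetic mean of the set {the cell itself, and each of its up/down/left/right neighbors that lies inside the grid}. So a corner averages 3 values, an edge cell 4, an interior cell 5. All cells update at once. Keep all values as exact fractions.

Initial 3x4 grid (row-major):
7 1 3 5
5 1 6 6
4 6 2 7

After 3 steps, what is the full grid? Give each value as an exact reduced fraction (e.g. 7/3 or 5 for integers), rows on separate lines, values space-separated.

After step 1:
  13/3 3 15/4 14/3
  17/4 19/5 18/5 6
  5 13/4 21/4 5
After step 2:
  139/36 893/240 901/240 173/36
  1043/240 179/50 112/25 289/60
  25/6 173/40 171/40 65/12
After step 3:
  2147/540 26849/7200 30169/7200 9631/2160
  57433/14400 12271/3000 25087/6000 17567/3600
  1027/240 613/150 5549/1200 1741/360

Answer: 2147/540 26849/7200 30169/7200 9631/2160
57433/14400 12271/3000 25087/6000 17567/3600
1027/240 613/150 5549/1200 1741/360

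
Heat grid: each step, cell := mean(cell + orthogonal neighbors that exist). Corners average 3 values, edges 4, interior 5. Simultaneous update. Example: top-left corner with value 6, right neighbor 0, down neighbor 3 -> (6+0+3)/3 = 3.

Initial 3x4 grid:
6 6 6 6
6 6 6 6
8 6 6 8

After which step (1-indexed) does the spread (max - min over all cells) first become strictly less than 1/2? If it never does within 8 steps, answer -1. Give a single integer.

Answer: 3

Derivation:
Step 1: max=20/3, min=6, spread=2/3
Step 2: max=59/9, min=6, spread=5/9
Step 3: max=1387/216, min=731/120, spread=89/270
  -> spread < 1/2 first at step 3
Step 4: max=82607/12960, min=11051/1800, spread=15199/64800
Step 5: max=4926913/777600, min=37063/6000, spread=617741/3888000
Step 6: max=122761393/19440000, min=40187131/6480000, spread=55/486
Step 7: max=7348643387/1166400000, min=2417993629/388800000, spread=7573/93312
Step 8: max=440156778133/69984000000, min=48453739237/7776000000, spread=32585/559872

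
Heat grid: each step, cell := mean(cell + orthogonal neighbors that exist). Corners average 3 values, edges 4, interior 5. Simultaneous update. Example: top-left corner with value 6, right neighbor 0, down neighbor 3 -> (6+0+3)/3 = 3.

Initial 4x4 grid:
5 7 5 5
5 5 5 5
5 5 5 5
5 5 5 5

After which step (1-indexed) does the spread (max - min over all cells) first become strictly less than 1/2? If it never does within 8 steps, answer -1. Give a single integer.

Step 1: max=17/3, min=5, spread=2/3
Step 2: max=331/60, min=5, spread=31/60
Step 3: max=2911/540, min=5, spread=211/540
  -> spread < 1/2 first at step 3
Step 4: max=286843/54000, min=5, spread=16843/54000
Step 5: max=2568643/486000, min=22579/4500, spread=130111/486000
Step 6: max=76542367/14580000, min=1357159/270000, spread=3255781/14580000
Step 7: max=2287353691/437400000, min=1361107/270000, spread=82360351/437400000
Step 8: max=68361316891/13122000000, min=245506441/48600000, spread=2074577821/13122000000

Answer: 3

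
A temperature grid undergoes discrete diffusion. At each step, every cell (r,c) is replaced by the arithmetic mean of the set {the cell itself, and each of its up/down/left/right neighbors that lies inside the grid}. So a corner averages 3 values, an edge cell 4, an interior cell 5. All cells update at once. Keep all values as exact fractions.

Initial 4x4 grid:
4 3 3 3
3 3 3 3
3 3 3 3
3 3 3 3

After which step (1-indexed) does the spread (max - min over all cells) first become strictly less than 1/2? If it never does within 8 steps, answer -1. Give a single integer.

Answer: 1

Derivation:
Step 1: max=10/3, min=3, spread=1/3
  -> spread < 1/2 first at step 1
Step 2: max=59/18, min=3, spread=5/18
Step 3: max=689/216, min=3, spread=41/216
Step 4: max=20483/6480, min=3, spread=1043/6480
Step 5: max=608753/194400, min=3, spread=25553/194400
Step 6: max=18167459/5832000, min=54079/18000, spread=645863/5832000
Step 7: max=542521691/174960000, min=360971/120000, spread=16225973/174960000
Step 8: max=16223877983/5248800000, min=162701/54000, spread=409340783/5248800000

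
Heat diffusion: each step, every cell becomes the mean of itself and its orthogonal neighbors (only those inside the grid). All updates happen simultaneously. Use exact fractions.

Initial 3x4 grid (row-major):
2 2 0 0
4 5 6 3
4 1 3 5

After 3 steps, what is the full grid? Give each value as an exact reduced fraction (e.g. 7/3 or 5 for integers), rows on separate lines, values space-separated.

After step 1:
  8/3 9/4 2 1
  15/4 18/5 17/5 7/2
  3 13/4 15/4 11/3
After step 2:
  26/9 631/240 173/80 13/6
  781/240 13/4 13/4 347/120
  10/3 17/5 211/60 131/36
After step 3:
  1579/540 787/288 245/96 1733/720
  9163/2880 947/300 3617/1200 4301/1440
  799/240 27/8 497/144 3617/1080

Answer: 1579/540 787/288 245/96 1733/720
9163/2880 947/300 3617/1200 4301/1440
799/240 27/8 497/144 3617/1080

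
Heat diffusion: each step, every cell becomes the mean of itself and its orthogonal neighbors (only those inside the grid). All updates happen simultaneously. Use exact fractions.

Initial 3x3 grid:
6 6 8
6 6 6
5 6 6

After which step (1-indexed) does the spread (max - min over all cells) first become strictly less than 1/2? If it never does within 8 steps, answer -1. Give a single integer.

Step 1: max=20/3, min=17/3, spread=1
Step 2: max=59/9, min=103/18, spread=5/6
Step 3: max=689/108, min=1255/216, spread=41/72
Step 4: max=40813/6480, min=76421/12960, spread=347/864
  -> spread < 1/2 first at step 4
Step 5: max=2422781/388800, min=4626487/777600, spread=2921/10368
Step 6: max=144420457/23328000, min=279611789/46656000, spread=24611/124416
Step 7: max=8622231329/1399680000, min=16855720783/2799360000, spread=207329/1492992
Step 8: max=515628893413/83980800000, min=1014883083701/167961600000, spread=1746635/17915904

Answer: 4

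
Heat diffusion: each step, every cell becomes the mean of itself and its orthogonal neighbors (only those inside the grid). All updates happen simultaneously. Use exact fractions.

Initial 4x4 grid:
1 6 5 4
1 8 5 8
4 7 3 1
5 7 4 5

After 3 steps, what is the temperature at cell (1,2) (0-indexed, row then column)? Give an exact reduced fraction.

Step 1: cell (1,2) = 29/5
Step 2: cell (1,2) = 247/50
Step 3: cell (1,2) = 30457/6000
Full grid after step 3:
  8779/2160 3367/720 17891/3600 11143/2160
  6299/1440 28261/6000 30457/6000 34327/7200
  33887/7200 30227/6000 5611/1200 32591/7200
  10973/2160 1126/225 1063/225 1813/432

Answer: 30457/6000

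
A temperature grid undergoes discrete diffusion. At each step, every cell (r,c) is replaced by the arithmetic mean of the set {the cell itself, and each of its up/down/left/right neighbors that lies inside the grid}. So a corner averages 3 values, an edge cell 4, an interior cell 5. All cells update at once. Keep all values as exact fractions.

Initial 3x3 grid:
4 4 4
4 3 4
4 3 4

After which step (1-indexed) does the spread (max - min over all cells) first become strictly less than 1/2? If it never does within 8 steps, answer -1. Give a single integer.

Answer: 2

Derivation:
Step 1: max=4, min=7/2, spread=1/2
Step 2: max=307/80, min=433/120, spread=11/48
  -> spread < 1/2 first at step 2
Step 3: max=457/120, min=26201/7200, spread=1219/7200
Step 4: max=363241/96000, min=1587397/432000, spread=755/6912
Step 5: max=65039881/17280000, min=95574509/25920000, spread=6353/82944
Step 6: max=3892922707/1036800000, min=5755741873/1555200000, spread=53531/995328
Step 7: max=8630385827/2304000000, min=346007555681/93312000000, spread=450953/11943936
Step 8: max=13961953549163/3732480000000, min=20794530206557/5598720000000, spread=3799043/143327232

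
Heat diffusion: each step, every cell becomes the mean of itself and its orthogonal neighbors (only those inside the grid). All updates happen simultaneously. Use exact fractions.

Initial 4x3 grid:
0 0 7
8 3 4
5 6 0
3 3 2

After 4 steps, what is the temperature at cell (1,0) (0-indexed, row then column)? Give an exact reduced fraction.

Step 1: cell (1,0) = 4
Step 2: cell (1,0) = 491/120
Step 3: cell (1,0) = 833/225
Step 4: cell (1,0) = 201703/54000
Full grid after step 4:
  225391/64800 1486759/432000 214441/64800
  201703/54000 628391/180000 367781/108000
  203983/54000 649391/180000 350591/108000
  245851/64800 1477999/432000 208501/64800

Answer: 201703/54000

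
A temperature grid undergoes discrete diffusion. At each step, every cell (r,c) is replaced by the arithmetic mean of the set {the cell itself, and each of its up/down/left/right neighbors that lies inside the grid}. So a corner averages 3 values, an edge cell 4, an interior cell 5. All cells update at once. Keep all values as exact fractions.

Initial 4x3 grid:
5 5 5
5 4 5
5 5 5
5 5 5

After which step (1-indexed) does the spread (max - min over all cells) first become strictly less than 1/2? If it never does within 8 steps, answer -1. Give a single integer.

Step 1: max=5, min=19/4, spread=1/4
  -> spread < 1/2 first at step 1
Step 2: max=5, min=477/100, spread=23/100
Step 3: max=1987/400, min=23189/4800, spread=131/960
Step 4: max=35609/7200, min=209449/43200, spread=841/8640
Step 5: max=7106627/1440000, min=83857949/17280000, spread=56863/691200
Step 6: max=63810457/12960000, min=756065659/155520000, spread=386393/6220800
Step 7: max=25499641187/5184000000, min=302646276869/62208000000, spread=26795339/497664000
Step 8: max=1528113850333/311040000000, min=18178584285871/3732480000000, spread=254051069/5971968000

Answer: 1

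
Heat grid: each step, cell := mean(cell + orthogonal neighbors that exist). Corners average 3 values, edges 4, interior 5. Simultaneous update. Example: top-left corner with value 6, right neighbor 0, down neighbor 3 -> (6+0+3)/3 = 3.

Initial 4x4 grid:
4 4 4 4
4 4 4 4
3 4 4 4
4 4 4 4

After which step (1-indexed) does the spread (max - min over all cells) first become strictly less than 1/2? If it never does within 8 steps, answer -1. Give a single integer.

Step 1: max=4, min=11/3, spread=1/3
  -> spread < 1/2 first at step 1
Step 2: max=4, min=449/120, spread=31/120
Step 3: max=4, min=4109/1080, spread=211/1080
Step 4: max=4, min=415157/108000, spread=16843/108000
Step 5: max=35921/9000, min=3749357/972000, spread=130111/972000
Step 6: max=2152841/540000, min=112997633/29160000, spread=3255781/29160000
Step 7: max=2148893/540000, min=3398846309/874800000, spread=82360351/874800000
Step 8: max=386293559/97200000, min=102224683109/26244000000, spread=2074577821/26244000000

Answer: 1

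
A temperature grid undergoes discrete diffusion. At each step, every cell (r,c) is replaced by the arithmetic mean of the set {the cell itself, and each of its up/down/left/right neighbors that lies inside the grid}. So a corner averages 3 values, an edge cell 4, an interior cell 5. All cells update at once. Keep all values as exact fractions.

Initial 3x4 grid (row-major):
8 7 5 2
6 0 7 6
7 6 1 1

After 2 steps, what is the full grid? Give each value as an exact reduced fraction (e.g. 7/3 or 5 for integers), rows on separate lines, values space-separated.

After step 1:
  7 5 21/4 13/3
  21/4 26/5 19/5 4
  19/3 7/2 15/4 8/3
After step 2:
  23/4 449/80 1103/240 163/36
  1427/240 91/20 22/5 37/10
  181/36 1127/240 823/240 125/36

Answer: 23/4 449/80 1103/240 163/36
1427/240 91/20 22/5 37/10
181/36 1127/240 823/240 125/36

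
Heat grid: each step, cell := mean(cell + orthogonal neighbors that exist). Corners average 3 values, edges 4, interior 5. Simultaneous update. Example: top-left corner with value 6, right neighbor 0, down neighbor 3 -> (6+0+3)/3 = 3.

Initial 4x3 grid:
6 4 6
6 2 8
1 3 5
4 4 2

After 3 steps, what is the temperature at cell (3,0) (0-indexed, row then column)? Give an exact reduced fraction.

Answer: 235/72

Derivation:
Step 1: cell (3,0) = 3
Step 2: cell (3,0) = 13/4
Step 3: cell (3,0) = 235/72
Full grid after step 3:
  10031/2160 34391/7200 3707/720
  29441/7200 13489/3000 11197/2400
  8777/2400 22363/6000 30181/7200
  235/72 50597/14400 401/108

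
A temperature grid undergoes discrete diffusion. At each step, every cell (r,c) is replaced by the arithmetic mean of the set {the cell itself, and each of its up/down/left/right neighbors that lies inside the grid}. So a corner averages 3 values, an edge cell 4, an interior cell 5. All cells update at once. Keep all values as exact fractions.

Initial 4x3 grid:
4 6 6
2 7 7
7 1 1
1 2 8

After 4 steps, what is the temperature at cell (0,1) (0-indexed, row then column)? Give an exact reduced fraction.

Answer: 4281761/864000

Derivation:
Step 1: cell (0,1) = 23/4
Step 2: cell (0,1) = 1241/240
Step 3: cell (0,1) = 74539/14400
Step 4: cell (0,1) = 4281761/864000
Full grid after step 4:
  205633/43200 4281761/864000 669949/129600
  311033/72000 1659769/360000 514237/108000
  826199/216000 78783/20000 454037/108000
  224627/64800 32591/9000 122201/32400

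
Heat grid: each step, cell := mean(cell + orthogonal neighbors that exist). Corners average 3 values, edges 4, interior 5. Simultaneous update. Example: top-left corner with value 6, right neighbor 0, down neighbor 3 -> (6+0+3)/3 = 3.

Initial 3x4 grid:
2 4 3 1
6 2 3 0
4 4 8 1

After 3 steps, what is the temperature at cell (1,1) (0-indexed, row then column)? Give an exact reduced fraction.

Answer: 2173/600

Derivation:
Step 1: cell (1,1) = 19/5
Step 2: cell (1,1) = 71/20
Step 3: cell (1,1) = 2173/600
Full grid after step 3:
  161/45 16/5 191/72 4667/2160
  1093/288 2173/600 3583/1200 7001/2880
  1121/270 353/90 41/12 2069/720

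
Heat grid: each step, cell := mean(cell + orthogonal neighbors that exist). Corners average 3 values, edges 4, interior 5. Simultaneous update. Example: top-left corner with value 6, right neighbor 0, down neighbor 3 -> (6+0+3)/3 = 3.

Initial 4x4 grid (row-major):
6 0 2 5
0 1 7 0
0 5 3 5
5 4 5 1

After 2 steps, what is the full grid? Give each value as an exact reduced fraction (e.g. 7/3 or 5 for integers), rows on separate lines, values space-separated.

Answer: 2 207/80 641/240 121/36
177/80 59/25 359/100 343/120
197/80 349/100 157/50 91/24
41/12 17/5 25/6 55/18

Derivation:
After step 1:
  2 9/4 7/2 7/3
  7/4 13/5 13/5 17/4
  5/2 13/5 5 9/4
  3 19/4 13/4 11/3
After step 2:
  2 207/80 641/240 121/36
  177/80 59/25 359/100 343/120
  197/80 349/100 157/50 91/24
  41/12 17/5 25/6 55/18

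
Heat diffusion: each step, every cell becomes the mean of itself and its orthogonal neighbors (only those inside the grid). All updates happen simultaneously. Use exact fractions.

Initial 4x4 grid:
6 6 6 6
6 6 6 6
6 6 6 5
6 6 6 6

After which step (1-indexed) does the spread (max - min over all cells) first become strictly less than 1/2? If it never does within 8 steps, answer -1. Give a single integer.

Answer: 1

Derivation:
Step 1: max=6, min=17/3, spread=1/3
  -> spread < 1/2 first at step 1
Step 2: max=6, min=689/120, spread=31/120
Step 3: max=6, min=6269/1080, spread=211/1080
Step 4: max=6, min=631157/108000, spread=16843/108000
Step 5: max=53921/9000, min=5693357/972000, spread=130111/972000
Step 6: max=3232841/540000, min=171317633/29160000, spread=3255781/29160000
Step 7: max=3228893/540000, min=5148446309/874800000, spread=82360351/874800000
Step 8: max=580693559/97200000, min=154712683109/26244000000, spread=2074577821/26244000000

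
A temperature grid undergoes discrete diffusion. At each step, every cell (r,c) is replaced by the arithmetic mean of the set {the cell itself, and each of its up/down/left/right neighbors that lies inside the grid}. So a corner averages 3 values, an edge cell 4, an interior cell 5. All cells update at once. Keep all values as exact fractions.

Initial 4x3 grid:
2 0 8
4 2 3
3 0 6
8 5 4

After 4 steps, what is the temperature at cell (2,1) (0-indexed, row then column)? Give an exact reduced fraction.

Step 1: cell (2,1) = 16/5
Step 2: cell (2,1) = 13/4
Step 3: cell (2,1) = 893/240
Step 4: cell (2,1) = 259121/72000
Full grid after step 4:
  388/135 128117/43200 21319/6480
  2719/900 58729/18000 73081/21600
  3901/1080 259121/72000 5483/1440
  101951/25920 140267/34560 34577/8640

Answer: 259121/72000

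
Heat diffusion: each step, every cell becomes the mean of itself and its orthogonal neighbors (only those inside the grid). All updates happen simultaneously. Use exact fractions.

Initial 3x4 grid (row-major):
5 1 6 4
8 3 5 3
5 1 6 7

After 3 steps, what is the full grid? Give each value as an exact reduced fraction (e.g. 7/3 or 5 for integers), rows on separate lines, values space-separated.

Answer: 2359/540 30457/7200 30377/7200 4783/1080
64249/14400 12763/3000 6619/1500 66239/14400
9571/2160 15791/3600 4069/900 10301/2160

Derivation:
After step 1:
  14/3 15/4 4 13/3
  21/4 18/5 23/5 19/4
  14/3 15/4 19/4 16/3
After step 2:
  41/9 961/240 1001/240 157/36
  1091/240 419/100 217/50 1141/240
  41/9 503/120 553/120 89/18
After step 3:
  2359/540 30457/7200 30377/7200 4783/1080
  64249/14400 12763/3000 6619/1500 66239/14400
  9571/2160 15791/3600 4069/900 10301/2160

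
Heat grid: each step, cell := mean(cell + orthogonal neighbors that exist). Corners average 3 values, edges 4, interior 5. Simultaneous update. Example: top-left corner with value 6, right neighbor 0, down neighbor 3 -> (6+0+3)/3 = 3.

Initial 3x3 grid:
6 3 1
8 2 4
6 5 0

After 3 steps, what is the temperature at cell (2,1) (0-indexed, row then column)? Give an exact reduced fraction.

Step 1: cell (2,1) = 13/4
Step 2: cell (2,1) = 1019/240
Step 3: cell (2,1) = 55873/14400
Full grid after step 3:
  5087/1080 13237/3600 6739/2160
  3761/800 12113/3000 42023/14400
  10619/2160 55873/14400 148/45

Answer: 55873/14400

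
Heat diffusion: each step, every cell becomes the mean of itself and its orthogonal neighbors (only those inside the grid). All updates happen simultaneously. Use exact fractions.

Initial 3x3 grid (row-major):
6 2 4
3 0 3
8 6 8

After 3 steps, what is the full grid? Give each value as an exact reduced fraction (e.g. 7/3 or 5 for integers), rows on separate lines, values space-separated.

After step 1:
  11/3 3 3
  17/4 14/5 15/4
  17/3 11/2 17/3
After step 2:
  131/36 187/60 13/4
  983/240 193/50 913/240
  185/36 589/120 179/36
After step 3:
  7813/2160 12479/3600 2441/720
  60241/14400 3957/1000 57191/14400
  10183/2160 33983/7200 9853/2160

Answer: 7813/2160 12479/3600 2441/720
60241/14400 3957/1000 57191/14400
10183/2160 33983/7200 9853/2160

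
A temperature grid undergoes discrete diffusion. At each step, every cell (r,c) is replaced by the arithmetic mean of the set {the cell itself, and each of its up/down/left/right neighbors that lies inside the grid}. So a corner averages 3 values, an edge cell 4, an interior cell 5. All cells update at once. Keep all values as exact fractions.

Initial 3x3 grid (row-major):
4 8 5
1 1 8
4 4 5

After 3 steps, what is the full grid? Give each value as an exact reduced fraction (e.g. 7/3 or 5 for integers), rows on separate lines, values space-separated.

After step 1:
  13/3 9/2 7
  5/2 22/5 19/4
  3 7/2 17/3
After step 2:
  34/9 607/120 65/12
  427/120 393/100 1309/240
  3 497/120 167/36
After step 3:
  2231/540 32729/7200 3823/720
  25679/7200 8857/2000 69983/14400
  107/30 28279/7200 10249/2160

Answer: 2231/540 32729/7200 3823/720
25679/7200 8857/2000 69983/14400
107/30 28279/7200 10249/2160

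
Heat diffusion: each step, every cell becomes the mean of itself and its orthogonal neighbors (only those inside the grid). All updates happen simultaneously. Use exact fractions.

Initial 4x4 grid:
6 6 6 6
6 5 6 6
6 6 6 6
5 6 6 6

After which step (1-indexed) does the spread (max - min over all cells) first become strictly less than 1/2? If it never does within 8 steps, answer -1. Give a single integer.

Step 1: max=6, min=17/3, spread=1/3
  -> spread < 1/2 first at step 1
Step 2: max=6, min=103/18, spread=5/18
Step 3: max=287/48, min=12433/2160, spread=241/1080
Step 4: max=71501/12000, min=374851/64800, spread=3517/20250
Step 5: max=427709/72000, min=11272921/1944000, spread=137611/972000
Step 6: max=853979/144000, min=67819427/11664000, spread=169109/1458000
Step 7: max=1918290157/324000000, min=10189979173/1749600000, spread=421969187/4374000000
Step 8: max=57474372757/9720000000, min=306190831111/52488000000, spread=5213477221/65610000000

Answer: 1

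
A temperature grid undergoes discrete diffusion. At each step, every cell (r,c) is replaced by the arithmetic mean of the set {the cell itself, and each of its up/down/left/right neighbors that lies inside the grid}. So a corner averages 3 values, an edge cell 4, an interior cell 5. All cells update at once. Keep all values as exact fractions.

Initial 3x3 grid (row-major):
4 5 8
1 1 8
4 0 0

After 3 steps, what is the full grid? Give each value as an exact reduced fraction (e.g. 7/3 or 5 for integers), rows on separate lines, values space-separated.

After step 1:
  10/3 9/2 7
  5/2 3 17/4
  5/3 5/4 8/3
After step 2:
  31/9 107/24 21/4
  21/8 31/10 203/48
  65/36 103/48 49/18
After step 3:
  379/108 5851/1440 223/48
  439/160 1987/600 11017/2880
  947/432 7037/2880 655/216

Answer: 379/108 5851/1440 223/48
439/160 1987/600 11017/2880
947/432 7037/2880 655/216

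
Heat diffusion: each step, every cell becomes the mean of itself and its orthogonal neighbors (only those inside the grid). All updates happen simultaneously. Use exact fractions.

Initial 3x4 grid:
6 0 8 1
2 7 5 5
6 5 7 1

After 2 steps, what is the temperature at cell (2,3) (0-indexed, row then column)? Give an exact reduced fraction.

Answer: 71/18

Derivation:
Step 1: cell (2,3) = 13/3
Step 2: cell (2,3) = 71/18
Full grid after step 2:
  79/18 913/240 1189/240 67/18
  321/80 539/100 106/25 23/5
  95/18 1133/240 1289/240 71/18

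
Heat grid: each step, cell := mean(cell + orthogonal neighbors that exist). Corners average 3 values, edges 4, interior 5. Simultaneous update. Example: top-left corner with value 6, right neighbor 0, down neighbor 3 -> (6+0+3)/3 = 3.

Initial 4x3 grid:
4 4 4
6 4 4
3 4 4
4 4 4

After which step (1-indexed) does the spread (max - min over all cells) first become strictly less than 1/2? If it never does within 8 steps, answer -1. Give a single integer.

Step 1: max=14/3, min=11/3, spread=1
Step 2: max=527/120, min=58/15, spread=21/40
Step 3: max=4667/1080, min=709/180, spread=413/1080
  -> spread < 1/2 first at step 3
Step 4: max=136961/32400, min=214141/54000, spread=21191/81000
Step 5: max=4092167/972000, min=143431/36000, spread=21953/97200
Step 6: max=60870517/14580000, min=38967203/9720000, spread=193577/1166400
Step 7: max=909872507/218700000, min=2343662777/583200000, spread=9919669/69984000
Step 8: max=217496264377/52488000000, min=47037687431/11664000000, spread=18645347/167961600

Answer: 3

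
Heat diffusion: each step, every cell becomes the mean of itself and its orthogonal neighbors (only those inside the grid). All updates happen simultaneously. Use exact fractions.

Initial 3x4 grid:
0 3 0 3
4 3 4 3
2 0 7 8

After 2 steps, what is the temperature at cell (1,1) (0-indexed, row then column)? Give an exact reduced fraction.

Answer: 259/100

Derivation:
Step 1: cell (1,1) = 14/5
Step 2: cell (1,1) = 259/100
Full grid after step 2:
  73/36 137/60 47/20 3
  563/240 259/100 359/100 159/40
  29/12 251/80 343/80 61/12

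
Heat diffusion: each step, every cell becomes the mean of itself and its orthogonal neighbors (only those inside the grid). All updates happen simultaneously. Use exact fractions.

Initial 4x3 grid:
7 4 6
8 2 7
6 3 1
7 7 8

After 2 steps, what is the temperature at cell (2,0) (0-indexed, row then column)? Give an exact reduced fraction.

Step 1: cell (2,0) = 6
Step 2: cell (2,0) = 1333/240
Full grid after step 2:
  101/18 431/80 173/36
  1373/240 231/50 1153/240
  1333/240 128/25 1073/240
  227/36 441/80 49/9

Answer: 1333/240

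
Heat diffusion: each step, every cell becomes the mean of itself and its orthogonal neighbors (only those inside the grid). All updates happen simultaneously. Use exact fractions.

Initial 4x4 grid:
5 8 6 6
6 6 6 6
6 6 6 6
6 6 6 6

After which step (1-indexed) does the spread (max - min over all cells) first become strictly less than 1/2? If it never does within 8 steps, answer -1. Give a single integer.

Answer: 2

Derivation:
Step 1: max=13/2, min=23/4, spread=3/4
Step 2: max=1529/240, min=95/16, spread=13/30
  -> spread < 1/2 first at step 2
Step 3: max=4981/800, min=287/48, spread=593/2400
Step 4: max=1338167/216000, min=6, spread=42167/216000
Step 5: max=1477099/240000, min=1298867/216000, spread=305221/2160000
Step 6: max=1194569729/194400000, min=812987/135000, spread=23868449/194400000
Step 7: max=5361298927/874800000, min=65129057/10800000, spread=8584531/87480000
Step 8: max=1071049888517/174960000000, min=293475541/48600000, spread=14537940917/174960000000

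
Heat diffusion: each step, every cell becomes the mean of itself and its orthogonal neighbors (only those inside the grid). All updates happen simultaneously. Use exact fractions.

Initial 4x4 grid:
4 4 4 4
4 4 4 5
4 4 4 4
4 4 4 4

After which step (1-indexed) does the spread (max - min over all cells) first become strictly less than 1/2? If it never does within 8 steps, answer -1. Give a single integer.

Answer: 1

Derivation:
Step 1: max=13/3, min=4, spread=1/3
  -> spread < 1/2 first at step 1
Step 2: max=511/120, min=4, spread=31/120
Step 3: max=4531/1080, min=4, spread=211/1080
Step 4: max=448843/108000, min=4, spread=16843/108000
Step 5: max=4026643/972000, min=36079/9000, spread=130111/972000
Step 6: max=120282367/29160000, min=2167159/540000, spread=3255781/29160000
Step 7: max=3599553691/874800000, min=2171107/540000, spread=82360351/874800000
Step 8: max=107727316891/26244000000, min=391306441/97200000, spread=2074577821/26244000000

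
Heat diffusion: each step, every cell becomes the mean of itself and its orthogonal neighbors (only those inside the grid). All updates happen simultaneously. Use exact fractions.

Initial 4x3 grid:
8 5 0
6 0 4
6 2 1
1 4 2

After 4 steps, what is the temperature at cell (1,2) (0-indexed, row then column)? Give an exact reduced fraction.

Answer: 2047/720

Derivation:
Step 1: cell (1,2) = 5/4
Step 2: cell (1,2) = 99/40
Step 3: cell (1,2) = 611/240
Step 4: cell (1,2) = 2047/720
Full grid after step 4:
  105329/25920 125327/34560 26353/8640
  33689/8640 238427/72000 2047/720
  149369/43200 72569/24000 27661/10800
  16601/5184 54079/19200 13063/5184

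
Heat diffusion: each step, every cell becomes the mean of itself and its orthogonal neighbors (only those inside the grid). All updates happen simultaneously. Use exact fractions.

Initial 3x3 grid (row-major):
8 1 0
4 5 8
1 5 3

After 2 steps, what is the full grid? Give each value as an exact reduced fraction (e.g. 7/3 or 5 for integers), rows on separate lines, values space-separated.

After step 1:
  13/3 7/2 3
  9/2 23/5 4
  10/3 7/2 16/3
After step 2:
  37/9 463/120 7/2
  503/120 201/50 127/30
  34/9 503/120 77/18

Answer: 37/9 463/120 7/2
503/120 201/50 127/30
34/9 503/120 77/18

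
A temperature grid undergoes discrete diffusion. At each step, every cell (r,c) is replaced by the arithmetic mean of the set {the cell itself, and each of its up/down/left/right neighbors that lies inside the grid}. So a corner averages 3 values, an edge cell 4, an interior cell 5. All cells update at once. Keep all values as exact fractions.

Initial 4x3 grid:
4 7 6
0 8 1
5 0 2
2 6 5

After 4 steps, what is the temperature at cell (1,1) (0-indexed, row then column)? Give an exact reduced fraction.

Step 1: cell (1,1) = 16/5
Step 2: cell (1,1) = 443/100
Step 3: cell (1,1) = 11101/3000
Step 4: cell (1,1) = 1459843/360000
Full grid after step 4:
  552623/129600 3636467/864000 569573/129600
  25379/6750 1459843/360000 839503/216000
  24529/6750 1243643/360000 803303/216000
  436543/129600 3081967/864000 443593/129600

Answer: 1459843/360000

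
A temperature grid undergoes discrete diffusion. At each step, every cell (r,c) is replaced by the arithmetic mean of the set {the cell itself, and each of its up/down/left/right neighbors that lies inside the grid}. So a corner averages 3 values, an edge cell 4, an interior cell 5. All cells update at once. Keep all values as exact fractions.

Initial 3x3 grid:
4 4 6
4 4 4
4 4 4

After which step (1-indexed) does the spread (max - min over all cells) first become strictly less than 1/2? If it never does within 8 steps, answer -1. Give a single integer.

Answer: 3

Derivation:
Step 1: max=14/3, min=4, spread=2/3
Step 2: max=41/9, min=4, spread=5/9
Step 3: max=473/108, min=4, spread=41/108
  -> spread < 1/2 first at step 3
Step 4: max=28051/6480, min=731/180, spread=347/1296
Step 5: max=1662137/388800, min=7357/1800, spread=2921/15552
Step 6: max=99140539/23328000, min=889483/216000, spread=24611/186624
Step 7: max=5917442033/1399680000, min=20096741/4860000, spread=207329/2239488
Step 8: max=353953152451/83980800000, min=1075601599/259200000, spread=1746635/26873856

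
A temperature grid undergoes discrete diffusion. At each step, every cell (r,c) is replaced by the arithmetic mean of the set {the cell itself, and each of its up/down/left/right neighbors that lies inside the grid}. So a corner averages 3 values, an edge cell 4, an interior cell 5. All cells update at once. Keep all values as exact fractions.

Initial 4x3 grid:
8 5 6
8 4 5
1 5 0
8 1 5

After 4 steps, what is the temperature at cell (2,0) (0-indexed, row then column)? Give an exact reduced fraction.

Answer: 940667/216000

Derivation:
Step 1: cell (2,0) = 11/2
Step 2: cell (2,0) = 977/240
Step 3: cell (2,0) = 33671/7200
Step 4: cell (2,0) = 940667/216000
Full grid after step 4:
  234569/43200 4607993/864000 633757/129600
  371629/72000 1684837/360000 122689/27000
  940667/216000 1521337/360000 67441/18000
  536587/129600 3171113/864000 156179/43200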